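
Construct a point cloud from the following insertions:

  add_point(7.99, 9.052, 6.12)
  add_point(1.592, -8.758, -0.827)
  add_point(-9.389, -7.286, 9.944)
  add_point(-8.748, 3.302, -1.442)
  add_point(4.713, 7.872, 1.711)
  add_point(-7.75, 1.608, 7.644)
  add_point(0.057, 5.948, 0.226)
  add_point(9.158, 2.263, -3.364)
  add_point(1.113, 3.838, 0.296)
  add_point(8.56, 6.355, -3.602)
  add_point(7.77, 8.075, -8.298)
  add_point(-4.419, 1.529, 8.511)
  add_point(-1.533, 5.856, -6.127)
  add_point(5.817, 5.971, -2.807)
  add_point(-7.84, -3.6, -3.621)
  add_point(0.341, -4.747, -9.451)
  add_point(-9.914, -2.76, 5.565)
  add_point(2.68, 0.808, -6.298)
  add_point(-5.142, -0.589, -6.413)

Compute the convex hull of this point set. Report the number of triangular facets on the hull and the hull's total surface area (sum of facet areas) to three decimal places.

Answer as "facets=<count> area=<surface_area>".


facets=24 area=1035.263

Extreme-point indices: [0, 1, 2, 3, 5, 7, 9, 10, 11, 12, 14, 15, 16, 18] — 14 of 19 on the boundary.

Area of each hull facet:
  f1: (p15, p1, p7) → 58.8055
  f2: (p0, p1, p7) → 76.9436
  f3: (p14, p15, p1) → 45.1441
  f4: (p10, p15, p7) → 49.6028
  f5: (p10, p12, p15) → 55.2551
  f6: (p10, p0, p12) → 69.5650
  f7: (p2, p0, p1) → 154.9868
  f8: (p2, p14, p16) → 24.0900
  f9: (p2, p14, p1) → 75.6384
  f10: (p3, p0, p12) → 70.3986
  f11: (p3, p14, p16) → 31.5805
  f12: (p18, p12, p15) → 27.5219
  f13: (p18, p14, p15) → 17.6793
  f14: (p18, p3, p12) → 26.0112
  f15: (p18, p3, p14) → 16.8412
  f16: (p9, p0, p7) → 20.4331
  f17: (p9, p10, p7) → 9.5579
  f18: (p9, p10, p0) → 15.5899
  f19: (p5, p2, p16) → 16.0528
  f20: (p5, p3, p16) → 23.6684
  f21: (p5, p3, p0) → 81.0627
  f22: (p11, p2, p0) → 36.4837
  f23: (p11, p5, p0) → 16.3456
  f24: (p11, p5, p2) → 16.0044
Σ area = 1035.263

Euler characteristic 14−36+24 = 2 ✓


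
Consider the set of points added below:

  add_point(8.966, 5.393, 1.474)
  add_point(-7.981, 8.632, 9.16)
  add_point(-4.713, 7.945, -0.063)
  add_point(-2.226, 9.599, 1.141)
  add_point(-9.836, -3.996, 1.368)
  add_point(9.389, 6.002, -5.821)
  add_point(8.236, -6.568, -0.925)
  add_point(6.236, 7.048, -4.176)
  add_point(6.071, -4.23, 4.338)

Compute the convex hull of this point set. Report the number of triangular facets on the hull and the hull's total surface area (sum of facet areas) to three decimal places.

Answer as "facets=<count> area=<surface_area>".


facets=14 area=758.401

9 of the 9 inputs are extreme points: [0, 1, 2, 3, 4, 5, 6, 7, 8].

Per-facet area ½‖(b−a)×(c−a)‖:
  f1: (p6, p5, p4) → 124.5424
  f2: (p0, p6, p5) → 44.5312
  f3: (p2, p5, p4) → 96.1920
  f4: (p2, p1, p4) → 63.1840
  f5: (p8, p6, p4) → 48.8347
  f6: (p8, p1, p4) → 118.4262
  f7: (p8, p0, p6) → 32.1389
  f8: (p8, p0, p1) → 96.6454
  f9: (p3, p2, p1) → 15.6595
  f10: (p3, p0, p1) → 51.8300
  f11: (p7, p0, p5) → 12.0169
  f12: (p7, p3, p0) → 33.4399
  f13: (p7, p2, p5) → 5.1913
  f14: (p7, p3, p2) → 15.7686
Σ area = 758.401

Check V−E+F: 9 − 21 + 14 = 2.


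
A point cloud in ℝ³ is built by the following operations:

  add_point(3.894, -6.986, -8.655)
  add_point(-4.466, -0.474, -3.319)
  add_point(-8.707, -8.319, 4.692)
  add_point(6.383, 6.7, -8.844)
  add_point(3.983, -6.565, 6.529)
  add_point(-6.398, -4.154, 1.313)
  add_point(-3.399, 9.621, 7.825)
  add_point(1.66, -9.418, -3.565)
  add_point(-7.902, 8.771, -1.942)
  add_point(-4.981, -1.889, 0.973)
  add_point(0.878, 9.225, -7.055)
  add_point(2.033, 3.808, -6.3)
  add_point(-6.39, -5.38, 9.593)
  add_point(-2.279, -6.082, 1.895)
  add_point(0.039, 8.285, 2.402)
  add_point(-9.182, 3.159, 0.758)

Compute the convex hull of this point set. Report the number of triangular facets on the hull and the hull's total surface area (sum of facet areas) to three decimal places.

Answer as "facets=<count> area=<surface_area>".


12 of the 16 inputs are extreme points: [0, 1, 2, 3, 4, 6, 7, 8, 10, 12, 14, 15].

Area of each hull facet:
  f1: (p12, p6, p15) → 69.4997
  f2: (p14, p6, p3) → 4.1426
  f3: (p2, p12, p15) → 36.8392
  f4: (p2, p0, p7) → 25.5083
  f5: (p8, p6, p15) → 33.3698
  f6: (p4, p12, p6) → 83.2502
  f7: (p4, p14, p6) → 51.8791
  f8: (p4, p2, p7) → 64.2659
  f9: (p4, p2, p12) → 33.4340
  f10: (p4, p14, p3) → 103.4764
  f11: (p4, p0, p3) → 105.6491
  f12: (p4, p0, p7) → 26.0221
  f13: (p1, p8, p15) → 22.8762
  f14: (p1, p8, p0) → 34.2464
  f15: (p1, p2, p15) → 41.5265
  f16: (p1, p2, p0) → 69.8107
  f17: (p10, p0, p3) → 42.7128
  f18: (p10, p8, p0) → 83.1313
  f19: (p10, p6, p3) → 41.6779
  f20: (p10, p8, p6) → 54.6332
Σ area = 1027.951

Euler characteristic 12−30+20 = 2 ✓

facets=20 area=1027.951


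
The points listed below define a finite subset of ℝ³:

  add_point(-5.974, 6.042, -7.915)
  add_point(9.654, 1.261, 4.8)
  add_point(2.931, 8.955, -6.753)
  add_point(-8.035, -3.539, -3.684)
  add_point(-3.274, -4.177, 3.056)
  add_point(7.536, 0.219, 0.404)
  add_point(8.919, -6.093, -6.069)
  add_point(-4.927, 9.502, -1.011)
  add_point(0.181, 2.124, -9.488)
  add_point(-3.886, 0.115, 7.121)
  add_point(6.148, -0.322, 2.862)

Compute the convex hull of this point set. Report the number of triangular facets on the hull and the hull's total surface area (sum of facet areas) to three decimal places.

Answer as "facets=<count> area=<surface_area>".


facets=14 area=799.646

Hull vertices (9/11): indices [0, 1, 2, 3, 4, 6, 7, 8, 9].

Area of each hull facet:
  f1: (p6, p8, p3) → 71.9385
  f2: (p9, p7, p3) → 69.8774
  f3: (p9, p7, p1) → 85.5512
  f4: (p0, p7, p3) → 41.4820
  f5: (p0, p8, p3) → 38.7834
  f6: (p2, p7, p1) → 75.0254
  f7: (p2, p6, p1) → 94.3766
  f8: (p2, p6, p8) → 47.6482
  f9: (p2, p0, p7) → 34.1369
  f10: (p2, p0, p8) → 28.4500
  f11: (p4, p6, p1) → 86.3457
  f12: (p4, p9, p1) → 40.4599
  f13: (p4, p6, p3) → 63.5107
  f14: (p4, p9, p3) → 22.0601
Σ area = 799.646

Euler characteristic 9−21+14 = 2 ✓


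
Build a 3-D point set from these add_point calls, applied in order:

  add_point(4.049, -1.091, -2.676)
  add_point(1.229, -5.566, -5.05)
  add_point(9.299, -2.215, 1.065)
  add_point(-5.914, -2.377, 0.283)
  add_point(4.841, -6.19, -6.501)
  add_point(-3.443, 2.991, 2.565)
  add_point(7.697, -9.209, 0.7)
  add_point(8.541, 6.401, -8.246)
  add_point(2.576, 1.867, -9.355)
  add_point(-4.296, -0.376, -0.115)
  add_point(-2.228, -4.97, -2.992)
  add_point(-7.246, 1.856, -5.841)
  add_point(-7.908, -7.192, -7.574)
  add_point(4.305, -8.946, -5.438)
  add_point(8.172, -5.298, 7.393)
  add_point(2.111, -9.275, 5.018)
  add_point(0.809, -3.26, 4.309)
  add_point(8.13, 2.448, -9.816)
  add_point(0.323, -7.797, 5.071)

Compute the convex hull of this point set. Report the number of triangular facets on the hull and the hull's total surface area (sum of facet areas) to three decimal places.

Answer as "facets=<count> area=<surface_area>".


facets=22 area=853.961

Extreme-point indices: [2, 3, 5, 6, 7, 8, 11, 12, 13, 14, 15, 17, 18] — 13 of 19 on the boundary.

Per-facet area ½‖(b−a)×(c−a)‖:
  f1: (p17, p7, p2) → 25.4124
  f2: (p13, p17, p12) → 79.6133
  f3: (p8, p17, p12) → 22.3108
  f4: (p8, p17, p7) → 11.8157
  f5: (p14, p7, p2) → 16.1663
  f6: (p14, p5, p7) → 120.7288
  f7: (p6, p17, p2) → 40.5813
  f8: (p6, p13, p17) → 44.0820
  f9: (p6, p14, p2) → 23.3430
  f10: (p11, p5, p7) → 73.8207
  f11: (p11, p8, p7) → 28.4878
  f12: (p11, p8, p12) → 48.1740
  f13: (p18, p14, p5) → 49.8799
  f14: (p3, p18, p12) → 43.3968
  f15: (p3, p18, p5) → 30.2167
  f16: (p3, p11, p12) → 32.2518
  f17: (p3, p11, p5) → 23.7983
  f18: (p15, p18, p12) → 15.8464
  f19: (p15, p13, p12) → 66.8933
  f20: (p15, p6, p13) → 24.4841
  f21: (p15, p6, p14) → 24.1433
  f22: (p15, p18, p14) → 8.5142
Σ area = 853.961

Euler characteristic 13−33+22 = 2 ✓


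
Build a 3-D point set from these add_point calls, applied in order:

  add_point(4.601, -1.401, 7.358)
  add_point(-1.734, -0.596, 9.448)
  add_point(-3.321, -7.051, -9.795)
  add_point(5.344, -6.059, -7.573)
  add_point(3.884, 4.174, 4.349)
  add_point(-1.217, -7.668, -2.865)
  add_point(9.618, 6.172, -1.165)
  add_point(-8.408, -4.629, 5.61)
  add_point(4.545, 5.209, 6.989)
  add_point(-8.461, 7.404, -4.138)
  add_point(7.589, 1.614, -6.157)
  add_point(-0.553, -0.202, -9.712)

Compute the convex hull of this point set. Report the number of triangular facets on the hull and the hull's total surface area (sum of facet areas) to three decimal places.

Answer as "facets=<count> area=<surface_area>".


11 of the 12 inputs are extreme points: [0, 1, 2, 3, 5, 6, 7, 8, 9, 10, 11].

Area of each hull facet:
  f1: (p7, p1, p9) → 67.0812
  f2: (p8, p6, p9) → 82.1843
  f3: (p8, p1, p9) → 73.9060
  f4: (p10, p3, p6) → 16.6757
  f5: (p10, p3, p11) → 31.7535
  f6: (p10, p6, p9) → 60.6001
  f7: (p10, p11, p9) → 53.6375
  f8: (p2, p3, p5) → 28.2376
  f9: (p2, p3, p11) → 29.4204
  f10: (p2, p11, p9) → 42.7952
  f11: (p2, p7, p9) → 111.7404
  f12: (p2, p7, p5) → 36.3095
  f13: (p0, p8, p1) → 22.1069
  f14: (p0, p3, p5) → 54.8720
  f15: (p0, p8, p6) → 31.6239
  f16: (p0, p3, p6) → 84.9749
  f17: (p0, p7, p5) → 69.8359
  f18: (p0, p7, p1) → 24.7420
Σ area = 922.497

Euler characteristic 11−27+18 = 2 ✓

facets=18 area=922.497


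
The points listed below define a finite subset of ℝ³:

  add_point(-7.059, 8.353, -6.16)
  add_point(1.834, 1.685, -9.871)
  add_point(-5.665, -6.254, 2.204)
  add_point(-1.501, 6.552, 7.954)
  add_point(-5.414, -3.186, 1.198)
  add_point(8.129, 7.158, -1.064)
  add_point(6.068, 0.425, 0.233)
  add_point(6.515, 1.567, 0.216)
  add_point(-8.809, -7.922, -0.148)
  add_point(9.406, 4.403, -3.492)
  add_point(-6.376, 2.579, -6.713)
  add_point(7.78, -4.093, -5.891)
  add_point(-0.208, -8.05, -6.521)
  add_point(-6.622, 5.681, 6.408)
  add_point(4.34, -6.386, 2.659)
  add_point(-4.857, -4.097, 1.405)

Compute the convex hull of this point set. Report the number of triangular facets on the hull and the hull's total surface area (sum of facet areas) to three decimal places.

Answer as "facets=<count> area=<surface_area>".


facets=20 area=935.983

Hull vertices (12/16): indices [0, 1, 2, 3, 5, 8, 9, 10, 11, 12, 13, 14].

Facet areas (half cross-product norm):
  f1: (p12, p14, p8) → 54.6858
  f2: (p13, p0, p8) → 95.2233
  f3: (p13, p3, p0) → 33.4699
  f4: (p5, p3, p0) → 93.6735
  f5: (p5, p14, p9) → 25.7399
  f6: (p5, p14, p3) → 87.7395
  f7: (p2, p14, p8) → 13.9833
  f8: (p2, p14, p3) → 70.1702
  f9: (p2, p13, p8) → 23.5218
  f10: (p2, p13, p3) → 33.8609
  f11: (p1, p5, p9) → 18.8173
  f12: (p1, p5, p0) → 70.7665
  f13: (p11, p1, p9) → 38.4810
  f14: (p11, p1, p12) → 38.7887
  f15: (p11, p14, p9) → 42.5650
  f16: (p11, p12, p14) → 39.4710
  f17: (p10, p1, p0) → 25.0502
  f18: (p10, p1, p12) → 45.4549
  f19: (p10, p0, p8) → 24.3465
  f20: (p10, p12, p8) → 60.1736
Σ area = 935.983

Check V−E+F: 12 − 30 + 20 = 2.


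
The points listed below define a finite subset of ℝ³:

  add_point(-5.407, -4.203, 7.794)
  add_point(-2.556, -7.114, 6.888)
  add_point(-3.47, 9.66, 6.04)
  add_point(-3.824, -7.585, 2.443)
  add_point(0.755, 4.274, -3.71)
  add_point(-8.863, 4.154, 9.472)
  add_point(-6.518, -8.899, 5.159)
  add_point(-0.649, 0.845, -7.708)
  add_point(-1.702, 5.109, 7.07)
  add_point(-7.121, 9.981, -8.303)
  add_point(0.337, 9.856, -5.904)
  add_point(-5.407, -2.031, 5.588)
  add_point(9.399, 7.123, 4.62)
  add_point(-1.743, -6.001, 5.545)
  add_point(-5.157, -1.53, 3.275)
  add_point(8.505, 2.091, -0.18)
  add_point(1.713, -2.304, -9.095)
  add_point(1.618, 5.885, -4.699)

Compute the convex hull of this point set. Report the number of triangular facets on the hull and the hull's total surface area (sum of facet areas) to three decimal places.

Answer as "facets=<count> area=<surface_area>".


facets=18 area=996.879

Extreme-point indices: [0, 1, 2, 3, 5, 6, 9, 10, 12, 15, 16] — 11 of 18 on the boundary.

Per-facet area ½‖(b−a)×(c−a)‖:
  f1: (p9, p6, p5) → 130.9754
  f2: (p16, p9, p6) → 134.3300
  f3: (p1, p12, p5) → 116.7936
  f4: (p2, p12, p5) → 46.7781
  f5: (p2, p9, p5) → 60.4553
  f6: (p0, p6, p5) → 15.5827
  f7: (p0, p1, p5) → 7.0611
  f8: (p0, p1, p6) → 9.4940
  f9: (p15, p1, p12) → 55.0895
  f10: (p15, p1, p16) → 92.8532
  f11: (p3, p16, p6) → 8.7526
  f12: (p3, p1, p6) → 8.4939
  f13: (p3, p1, p16) → 24.4559
  f14: (p10, p2, p12) → 75.9553
  f15: (p10, p2, p9) → 49.1179
  f16: (p10, p15, p12) → 44.2610
  f17: (p10, p16, p9) → 49.5030
  f18: (p10, p15, p16) → 66.9265
Σ area = 996.879

Euler characteristic 11−27+18 = 2 ✓


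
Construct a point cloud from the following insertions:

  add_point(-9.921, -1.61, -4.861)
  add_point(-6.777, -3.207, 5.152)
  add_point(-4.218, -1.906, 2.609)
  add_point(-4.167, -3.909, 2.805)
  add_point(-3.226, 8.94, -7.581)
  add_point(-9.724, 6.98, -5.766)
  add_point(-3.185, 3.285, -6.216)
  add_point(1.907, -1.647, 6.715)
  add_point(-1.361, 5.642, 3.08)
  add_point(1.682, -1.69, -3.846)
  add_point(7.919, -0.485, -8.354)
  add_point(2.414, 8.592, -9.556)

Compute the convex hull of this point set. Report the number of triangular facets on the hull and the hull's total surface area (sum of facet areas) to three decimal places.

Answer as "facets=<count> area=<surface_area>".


facets=14 area=681.639

Points on the hull: [0, 1, 3, 4, 5, 7, 8, 10, 11] (9 of 12).

Triangle areas on the boundary:
  f1: (p11, p10, p0) → 87.8098
  f2: (p11, p5, p0) → 54.4909
  f3: (p11, p5, p4) → 7.1471
  f4: (p11, p7, p10) → 86.8601
  f5: (p3, p10, p0) → 81.9459
  f6: (p3, p7, p10) → 60.7625
  f7: (p8, p5, p4) → 39.1507
  f8: (p8, p11, p4) → 33.5361
  f9: (p8, p11, p7) → 52.5124
  f10: (p1, p5, p0) → 44.5004
  f11: (p1, p3, p0) → 17.6289
  f12: (p1, p8, p5) → 64.3406
  f13: (p1, p3, p7) → 13.3068
  f14: (p1, p8, p7) → 37.6470
Σ area = 681.639

Check V−E+F: 9 − 21 + 14 = 2.


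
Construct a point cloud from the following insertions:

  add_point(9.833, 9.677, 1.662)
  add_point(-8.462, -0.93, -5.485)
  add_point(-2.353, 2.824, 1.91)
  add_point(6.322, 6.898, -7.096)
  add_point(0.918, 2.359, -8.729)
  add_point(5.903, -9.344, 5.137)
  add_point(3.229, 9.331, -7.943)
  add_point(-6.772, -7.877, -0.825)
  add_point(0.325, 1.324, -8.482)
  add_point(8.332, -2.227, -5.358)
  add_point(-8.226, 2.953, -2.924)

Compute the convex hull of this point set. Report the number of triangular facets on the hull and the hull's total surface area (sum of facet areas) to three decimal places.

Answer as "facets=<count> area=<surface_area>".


11 of the 11 inputs are extreme points: [0, 1, 2, 3, 4, 5, 6, 7, 8, 9, 10].

Triangle areas on the boundary:
  f1: (p6, p4, p1) → 32.3909
  f2: (p2, p5, p0) → 104.9321
  f3: (p9, p5, p0) → 89.4377
  f4: (p7, p2, p5) → 78.8434
  f5: (p7, p9, p5) → 88.4335
  f6: (p10, p6, p0) → 80.5023
  f7: (p10, p2, p0) → 40.2739
  f8: (p10, p6, p1) → 31.8654
  f9: (p10, p7, p1) → 18.4763
  f10: (p10, p7, p2) → 41.1165
  f11: (p3, p6, p4) → 14.1463
  f12: (p3, p9, p4) → 31.5093
  f13: (p3, p6, p0) → 18.9414
  f14: (p3, p9, p0) → 46.7167
  f15: (p8, p9, p4) → 5.6621
  f16: (p8, p7, p9) → 64.7060
  f17: (p8, p4, p1) → 4.0871
  f18: (p8, p7, p1) → 40.0918
Σ area = 832.133

Euler: V−E+F = 11−27+18 = 2.

facets=18 area=832.133


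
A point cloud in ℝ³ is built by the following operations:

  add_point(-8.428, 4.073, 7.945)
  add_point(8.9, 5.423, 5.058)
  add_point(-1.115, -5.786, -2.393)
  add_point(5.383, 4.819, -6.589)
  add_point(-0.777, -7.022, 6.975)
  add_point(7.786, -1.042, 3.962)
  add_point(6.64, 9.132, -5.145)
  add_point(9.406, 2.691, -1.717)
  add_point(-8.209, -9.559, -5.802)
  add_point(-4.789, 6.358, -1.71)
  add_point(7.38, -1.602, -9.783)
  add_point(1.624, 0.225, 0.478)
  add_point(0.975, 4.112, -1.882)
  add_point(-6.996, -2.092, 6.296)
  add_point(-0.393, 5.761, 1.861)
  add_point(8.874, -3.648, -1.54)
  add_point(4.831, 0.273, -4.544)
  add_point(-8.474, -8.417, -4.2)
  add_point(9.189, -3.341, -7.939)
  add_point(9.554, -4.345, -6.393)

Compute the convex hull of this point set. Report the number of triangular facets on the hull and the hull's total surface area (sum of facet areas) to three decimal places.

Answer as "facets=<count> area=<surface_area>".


facets=26 area=1040.772

15 of the 20 inputs are extreme points: [0, 1, 3, 4, 5, 6, 7, 8, 9, 10, 13, 15, 17, 18, 19].

Per-facet area ½‖(b−a)×(c−a)‖:
  f1: (p9, p0, p17) → 80.7069
  f2: (p9, p0, p6) → 50.4708
  f3: (p13, p0, p17) → 29.9221
  f4: (p13, p4, p17) → 48.5923
  f5: (p13, p4, p0) → 17.7214
  f6: (p1, p0, p6) → 97.6582
  f7: (p1, p4, p0) → 102.6881
  f8: (p8, p4, p17) → 10.3509
  f9: (p8, p4, p19) → 120.6264
  f10: (p8, p9, p17) → 11.6489
  f11: (p8, p9, p10) → 126.4888
  f12: (p18, p10, p6) → 17.3206
  f13: (p18, p8, p19) → 17.4022
  f14: (p18, p8, p10) → 27.7256
  f15: (p3, p10, p6) → 9.3037
  f16: (p3, p9, p6) → 26.8606
  f17: (p3, p9, p10) → 35.6684
  f18: (p5, p1, p4) → 28.3354
  f19: (p7, p1, p6) → 28.4912
  f20: (p7, p18, p6) → 32.7456
  f21: (p7, p1, p19) → 17.5315
  f22: (p7, p18, p19) → 7.9388
  f23: (p15, p4, p19) → 23.7900
  f24: (p15, p5, p4) → 33.2156
  f25: (p15, p1, p19) → 20.0855
  f26: (p15, p5, p1) → 17.4827
Σ area = 1040.772

Euler characteristic 15−39+26 = 2 ✓


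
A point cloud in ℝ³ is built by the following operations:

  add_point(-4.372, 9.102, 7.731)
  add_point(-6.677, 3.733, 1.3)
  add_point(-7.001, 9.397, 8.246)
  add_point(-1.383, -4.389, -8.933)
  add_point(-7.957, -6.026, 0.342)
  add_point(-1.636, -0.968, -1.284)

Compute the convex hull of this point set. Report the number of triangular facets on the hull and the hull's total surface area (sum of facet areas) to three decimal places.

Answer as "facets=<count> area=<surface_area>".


facets=8 area=276.187

6 of the 6 inputs are extreme points: [0, 1, 2, 3, 4, 5].

Facet areas (half cross-product norm):
  f1: (p0, p2, p4) → 23.1894
  f2: (p5, p3, p4) → 34.5717
  f3: (p5, p0, p4) → 56.1367
  f4: (p5, p0, p3) → 25.1355
  f5: (p1, p3, p4) → 56.2603
  f6: (p1, p2, p4) → 31.9446
  f7: (p1, p0, p3) → 37.2542
  f8: (p1, p0, p2) → 11.6945
Σ area = 276.187

Euler characteristic 6−12+8 = 2 ✓


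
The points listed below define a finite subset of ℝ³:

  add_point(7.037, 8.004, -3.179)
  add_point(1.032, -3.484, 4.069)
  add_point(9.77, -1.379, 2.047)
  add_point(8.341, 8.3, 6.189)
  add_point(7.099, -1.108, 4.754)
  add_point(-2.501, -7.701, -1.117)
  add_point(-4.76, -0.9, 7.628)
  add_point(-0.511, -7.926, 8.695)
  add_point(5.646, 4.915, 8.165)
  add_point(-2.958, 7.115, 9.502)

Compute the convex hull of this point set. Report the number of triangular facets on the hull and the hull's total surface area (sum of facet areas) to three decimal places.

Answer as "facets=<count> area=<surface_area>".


Points on the hull: [0, 2, 3, 4, 5, 6, 7, 8, 9] (9 of 10).

Triangle areas on the boundary:
  f1: (p0, p3, p2) → 46.1624
  f2: (p5, p0, p2) → 78.3374
  f3: (p7, p5, p6) → 40.1710
  f4: (p7, p5, p2) → 65.5600
  f5: (p9, p0, p3) → 55.4221
  f6: (p9, p7, p6) → 25.9356
  f7: (p9, p5, p6) → 33.9487
  f8: (p9, p5, p0) → 133.2801
  f9: (p8, p3, p2) → 23.0456
  f10: (p8, p9, p3) → 19.2808
  f11: (p8, p9, p7) → 62.7155
  f12: (p4, p7, p2) → 14.9473
  f13: (p4, p8, p2) → 11.2876
  f14: (p4, p8, p7) → 37.8311
Σ area = 647.925

Euler: V−E+F = 9−21+14 = 2.

facets=14 area=647.925


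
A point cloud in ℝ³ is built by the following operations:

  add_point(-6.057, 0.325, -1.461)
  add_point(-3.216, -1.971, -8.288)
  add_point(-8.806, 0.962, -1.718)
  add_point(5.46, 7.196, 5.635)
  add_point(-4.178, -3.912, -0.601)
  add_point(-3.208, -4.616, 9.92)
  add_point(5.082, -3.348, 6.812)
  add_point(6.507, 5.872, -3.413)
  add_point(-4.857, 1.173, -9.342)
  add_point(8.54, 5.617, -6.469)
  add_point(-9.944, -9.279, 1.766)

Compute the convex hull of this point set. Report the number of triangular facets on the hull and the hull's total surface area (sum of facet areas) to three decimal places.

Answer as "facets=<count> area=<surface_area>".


9 of the 11 inputs are extreme points: [1, 2, 3, 5, 6, 7, 8, 9, 10].

Per-facet area ½‖(b−a)×(c−a)‖:
  f1: (p6, p3, p9) → 66.8217
  f2: (p1, p8, p10) → 23.5937
  f3: (p1, p8, p9) → 26.0684
  f4: (p1, p6, p10) → 110.0376
  f5: (p1, p6, p9) → 107.6505
  f6: (p2, p8, p10) → 43.6572
  f7: (p2, p3, p8) → 73.9338
  f8: (p7, p8, p9) → 25.0433
  f9: (p7, p3, p9) → 7.7426
  f10: (p7, p3, p8) → 58.0684
  f11: (p5, p6, p10) → 48.3774
  f12: (p5, p6, p3) → 46.3921
  f13: (p5, p2, p10) → 61.3950
  f14: (p5, p2, p3) → 101.9718
Σ area = 800.753

Euler: V−E+F = 9−21+14 = 2.

facets=14 area=800.753


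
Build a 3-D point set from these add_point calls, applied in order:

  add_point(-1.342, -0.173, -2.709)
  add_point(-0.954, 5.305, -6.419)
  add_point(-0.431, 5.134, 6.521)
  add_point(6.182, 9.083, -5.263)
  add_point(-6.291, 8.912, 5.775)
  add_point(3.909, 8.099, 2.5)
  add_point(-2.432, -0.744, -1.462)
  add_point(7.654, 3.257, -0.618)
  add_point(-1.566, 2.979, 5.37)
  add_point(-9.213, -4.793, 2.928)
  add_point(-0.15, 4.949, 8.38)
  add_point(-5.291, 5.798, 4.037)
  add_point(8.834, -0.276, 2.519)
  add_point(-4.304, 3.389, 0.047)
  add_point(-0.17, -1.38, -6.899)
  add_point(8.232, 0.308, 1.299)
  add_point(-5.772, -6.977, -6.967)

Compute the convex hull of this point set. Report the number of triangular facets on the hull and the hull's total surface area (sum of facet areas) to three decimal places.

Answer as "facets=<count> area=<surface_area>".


Hull vertices (10/17): indices [1, 3, 4, 5, 9, 10, 12, 14, 15, 16].

Area of each hull facet:
  f1: (p16, p12, p9) → 95.5080
  f2: (p4, p16, p9) → 72.6423
  f3: (p14, p16, p12) → 43.1412
  f4: (p5, p3, p12) → 39.5600
  f5: (p5, p4, p3) → 36.6693
  f6: (p1, p4, p3) → 56.0050
  f7: (p1, p4, p16) → 90.1703
  f8: (p1, p14, p3) → 25.5969
  f9: (p1, p14, p16) → 20.9933
  f10: (p15, p3, p12) → 4.0630
  f11: (p15, p14, p12) → 5.2492
  f12: (p15, p14, p3) → 59.8297
  f13: (p10, p5, p12) → 37.7932
  f14: (p10, p5, p4) → 30.2592
  f15: (p10, p12, p9) → 85.7823
  f16: (p10, p4, p9) → 53.5527
Σ area = 756.815

Euler: V−E+F = 10−24+16 = 2.

facets=16 area=756.815


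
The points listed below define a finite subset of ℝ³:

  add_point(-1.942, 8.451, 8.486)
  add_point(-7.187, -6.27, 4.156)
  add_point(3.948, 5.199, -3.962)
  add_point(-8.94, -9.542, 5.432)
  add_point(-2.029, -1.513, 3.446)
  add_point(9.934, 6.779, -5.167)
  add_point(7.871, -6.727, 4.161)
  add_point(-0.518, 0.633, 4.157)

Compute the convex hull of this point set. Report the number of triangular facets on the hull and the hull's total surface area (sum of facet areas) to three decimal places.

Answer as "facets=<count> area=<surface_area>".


facets=8 area=631.837

Hull vertices (6/8): indices [0, 1, 2, 3, 5, 6].

Facet areas (half cross-product norm):
  f1: (p1, p0, p3) → 18.4699
  f2: (p6, p5, p3) → 134.9125
  f3: (p6, p0, p3) → 145.4162
  f4: (p6, p0, p5) → 135.7094
  f5: (p2, p5, p3) → 39.5994
  f6: (p2, p1, p3) → 10.1105
  f7: (p2, p0, p5) → 38.5005
  f8: (p2, p1, p0) → 109.1185
Σ area = 631.837

Euler: V−E+F = 6−12+8 = 2.


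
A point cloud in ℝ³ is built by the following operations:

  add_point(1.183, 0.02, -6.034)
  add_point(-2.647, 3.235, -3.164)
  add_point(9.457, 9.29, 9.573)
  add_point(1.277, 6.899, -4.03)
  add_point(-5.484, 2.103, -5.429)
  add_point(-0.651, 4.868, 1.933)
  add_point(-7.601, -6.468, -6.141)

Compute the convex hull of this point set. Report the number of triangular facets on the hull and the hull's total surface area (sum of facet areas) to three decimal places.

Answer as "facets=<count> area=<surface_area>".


Points on the hull: [0, 2, 3, 4, 5, 6] (6 of 7).

Per-facet area ½‖(b−a)×(c−a)‖:
  f1: (p0, p2, p6) → 85.6963
  f2: (p5, p2, p6) → 51.0767
  f3: (p3, p0, p2) → 53.0378
  f4: (p3, p5, p2) → 43.3706
  f5: (p4, p3, p5) → 26.7335
  f6: (p4, p5, p6) → 35.8808
  f7: (p4, p0, p6) → 30.9789
  f8: (p4, p3, p0) → 23.9863
Σ area = 350.761

Euler characteristic 6−12+8 = 2 ✓

facets=8 area=350.761


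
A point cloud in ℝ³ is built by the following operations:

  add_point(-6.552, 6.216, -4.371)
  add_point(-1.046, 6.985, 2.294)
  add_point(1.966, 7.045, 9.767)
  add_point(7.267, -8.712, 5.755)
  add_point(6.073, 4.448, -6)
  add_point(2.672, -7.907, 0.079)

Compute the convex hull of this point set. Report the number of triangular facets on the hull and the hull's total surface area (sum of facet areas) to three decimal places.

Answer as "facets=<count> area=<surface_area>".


Hull vertices (6/6): indices [0, 1, 2, 3, 4, 5].

Per-facet area ½‖(b−a)×(c−a)‖:
  f1: (p2, p4, p3) → 126.2465
  f2: (p5, p4, p0) → 89.8137
  f3: (p5, p4, p3) → 50.0701
  f4: (p5, p2, p0) → 128.7270
  f5: (p5, p2, p3) → 62.4182
  f6: (p1, p4, p0) → 47.8522
  f7: (p1, p2, p0) → 10.9148
  f8: (p1, p2, p4) → 40.3681
Σ area = 556.411

Check V−E+F: 6 − 12 + 8 = 2.

facets=8 area=556.411


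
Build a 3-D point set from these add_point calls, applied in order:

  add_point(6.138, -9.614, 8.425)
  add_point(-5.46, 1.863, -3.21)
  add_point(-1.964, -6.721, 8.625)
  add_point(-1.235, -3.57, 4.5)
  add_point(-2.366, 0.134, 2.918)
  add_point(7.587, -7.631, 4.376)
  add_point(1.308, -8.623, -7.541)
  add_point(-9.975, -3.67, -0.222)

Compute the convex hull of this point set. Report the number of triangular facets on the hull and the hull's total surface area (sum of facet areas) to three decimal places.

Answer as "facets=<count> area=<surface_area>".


7 of the 8 inputs are extreme points: [0, 1, 2, 4, 5, 6, 7].

Triangle areas on the boundary:
  f1: (p6, p1, p7) → 50.6154
  f2: (p6, p1, p5) → 88.6788
  f3: (p2, p6, p7) → 85.8935
  f4: (p4, p1, p5) → 36.2879
  f5: (p4, p1, p7) → 26.5039
  f6: (p4, p2, p7) → 40.4022
  f7: (p0, p6, p5) → 26.0205
  f8: (p0, p2, p6) → 69.2299
  f9: (p0, p4, p5) → 29.8921
  f10: (p0, p4, p2) → 36.8168
Σ area = 490.341

Euler: V−E+F = 7−15+10 = 2.

facets=10 area=490.341


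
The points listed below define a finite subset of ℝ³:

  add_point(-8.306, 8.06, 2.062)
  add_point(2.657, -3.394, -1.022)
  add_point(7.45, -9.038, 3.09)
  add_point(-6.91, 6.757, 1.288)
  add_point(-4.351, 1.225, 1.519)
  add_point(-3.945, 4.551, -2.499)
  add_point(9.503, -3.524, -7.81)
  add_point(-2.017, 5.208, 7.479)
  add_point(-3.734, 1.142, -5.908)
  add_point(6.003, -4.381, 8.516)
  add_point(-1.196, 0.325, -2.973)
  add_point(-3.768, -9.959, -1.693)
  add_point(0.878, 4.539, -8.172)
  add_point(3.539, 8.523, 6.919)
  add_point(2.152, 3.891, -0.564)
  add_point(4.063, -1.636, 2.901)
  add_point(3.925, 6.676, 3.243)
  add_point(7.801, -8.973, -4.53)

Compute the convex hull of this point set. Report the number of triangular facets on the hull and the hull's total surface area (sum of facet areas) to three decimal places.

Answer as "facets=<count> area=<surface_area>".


facets=18 area=929.817

Hull vertices (11/18): indices [0, 2, 6, 7, 8, 9, 11, 12, 13, 16, 17].

Triangle areas on the boundary:
  f1: (p13, p9, p6) → 109.7059
  f2: (p12, p13, p0) → 86.2614
  f3: (p2, p9, p6) → 41.3473
  f4: (p2, p9, p11) → 44.0574
  f5: (p7, p13, p0) → 26.1931
  f6: (p7, p13, p9) → 40.2707
  f7: (p7, p11, p0) → 77.6721
  f8: (p7, p9, p11) → 93.6205
  f9: (p8, p11, p6) → 81.2527
  f10: (p8, p12, p6) → 35.9148
  f11: (p8, p11, p0) → 64.8049
  f12: (p8, p12, p0) → 34.5470
  f13: (p16, p13, p6) → 12.2059
  f14: (p16, p12, p6) → 70.6053
  f15: (p16, p12, p13) → 10.7260
  f16: (p17, p11, p6) → 35.3958
  f17: (p17, p2, p6) → 21.5016
  f18: (p17, p2, p11) → 43.7343
Σ area = 929.817

Euler: V−E+F = 11−27+18 = 2.


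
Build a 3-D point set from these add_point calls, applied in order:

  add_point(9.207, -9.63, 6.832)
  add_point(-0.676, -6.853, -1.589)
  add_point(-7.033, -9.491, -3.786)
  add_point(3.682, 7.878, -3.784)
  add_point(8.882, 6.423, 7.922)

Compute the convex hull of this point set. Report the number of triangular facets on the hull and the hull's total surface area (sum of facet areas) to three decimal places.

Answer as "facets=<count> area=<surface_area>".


facets=6 area=570.341

Hull vertices (5/5): indices [0, 1, 2, 3, 4].

Triangle areas on the boundary:
  f1: (p4, p0, p2) → 156.1200
  f2: (p4, p3, p2) → 130.6595
  f3: (p4, p3, p0) → 103.5499
  f4: (p1, p0, p2) → 30.5209
  f5: (p1, p3, p2) → 46.7913
  f6: (p1, p3, p0) → 102.6992
Σ area = 570.341

Check V−E+F: 5 − 9 + 6 = 2.


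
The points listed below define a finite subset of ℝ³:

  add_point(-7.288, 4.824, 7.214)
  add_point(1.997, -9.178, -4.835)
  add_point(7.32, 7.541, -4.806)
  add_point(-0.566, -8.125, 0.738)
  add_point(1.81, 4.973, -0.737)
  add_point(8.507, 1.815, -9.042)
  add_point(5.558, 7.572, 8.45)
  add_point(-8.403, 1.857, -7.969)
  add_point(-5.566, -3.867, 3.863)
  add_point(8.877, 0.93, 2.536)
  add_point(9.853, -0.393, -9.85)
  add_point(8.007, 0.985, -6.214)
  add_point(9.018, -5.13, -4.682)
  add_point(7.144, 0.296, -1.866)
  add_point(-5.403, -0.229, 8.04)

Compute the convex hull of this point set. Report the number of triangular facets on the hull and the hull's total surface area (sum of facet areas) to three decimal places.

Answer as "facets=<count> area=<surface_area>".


facets=20 area=987.461

12 of the 15 inputs are extreme points: [0, 1, 2, 3, 5, 6, 7, 8, 9, 10, 12, 14].

Area of each hull facet:
  f1: (p1, p10, p7) → 97.9433
  f2: (p12, p1, p10) → 25.9185
  f3: (p0, p14, p6) → 35.5451
  f4: (p0, p2, p7) → 125.3575
  f5: (p0, p2, p6) → 88.1697
  f6: (p0, p8, p7) → 63.2438
  f7: (p0, p8, p14) → 13.2311
  f8: (p5, p10, p7) → 19.6508
  f9: (p5, p2, p7) → 59.8988
  f10: (p5, p2, p10) → 4.2042
  f11: (p9, p12, p10) → 32.9864
  f12: (p9, p2, p10) → 47.7206
  f13: (p9, p2, p6) → 47.3863
  f14: (p3, p14, p6) → 79.1512
  f15: (p3, p9, p6) → 59.4963
  f16: (p3, p8, p14) → 14.6245
  f17: (p3, p12, p1) → 24.3887
  f18: (p3, p9, p12) → 52.6046
  f19: (p3, p1, p7) → 47.0481
  f20: (p3, p8, p7) → 48.8917
Σ area = 987.461

Euler characteristic 12−30+20 = 2 ✓


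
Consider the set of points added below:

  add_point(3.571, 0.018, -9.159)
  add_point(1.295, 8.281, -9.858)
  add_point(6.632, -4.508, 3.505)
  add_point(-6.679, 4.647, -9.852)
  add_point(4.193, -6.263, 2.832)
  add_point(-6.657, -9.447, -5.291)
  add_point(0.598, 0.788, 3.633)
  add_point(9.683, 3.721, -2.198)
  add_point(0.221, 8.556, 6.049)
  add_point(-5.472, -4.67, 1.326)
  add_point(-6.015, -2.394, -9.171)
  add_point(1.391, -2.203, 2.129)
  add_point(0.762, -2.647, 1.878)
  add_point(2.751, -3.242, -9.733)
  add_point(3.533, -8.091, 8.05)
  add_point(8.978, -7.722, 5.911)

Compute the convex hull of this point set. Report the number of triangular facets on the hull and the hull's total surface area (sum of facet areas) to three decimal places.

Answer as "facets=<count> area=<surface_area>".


Hull vertices (11/16): indices [0, 1, 3, 5, 7, 8, 9, 10, 13, 14, 15].

Triangle areas on the boundary:
  f1: (p15, p8, p7) → 94.0007
  f2: (p13, p15, p7) → 86.1422
  f3: (p13, p15, p5) → 103.7431
  f4: (p9, p5, p3) → 58.1939
  f5: (p9, p8, p3) → 105.9747
  f6: (p1, p13, p3) → 48.5907
  f7: (p1, p8, p3) → 69.7608
  f8: (p1, p8, p7) → 80.0691
  f9: (p10, p5, p3) → 12.2552
  f10: (p10, p13, p3) → 30.8267
  f11: (p10, p13, p5) → 35.6201
  f12: (p14, p15, p8) → 49.9458
  f13: (p14, p9, p8) → 86.9843
  f14: (p14, p15, p5) → 47.4154
  f15: (p14, p9, p5) → 44.3803
  f16: (p0, p13, p7) → 13.3518
  f17: (p0, p1, p7) → 42.4843
  f18: (p0, p1, p13) → 7.9270
Σ area = 1017.666

Check V−E+F: 11 − 27 + 18 = 2.

facets=18 area=1017.666


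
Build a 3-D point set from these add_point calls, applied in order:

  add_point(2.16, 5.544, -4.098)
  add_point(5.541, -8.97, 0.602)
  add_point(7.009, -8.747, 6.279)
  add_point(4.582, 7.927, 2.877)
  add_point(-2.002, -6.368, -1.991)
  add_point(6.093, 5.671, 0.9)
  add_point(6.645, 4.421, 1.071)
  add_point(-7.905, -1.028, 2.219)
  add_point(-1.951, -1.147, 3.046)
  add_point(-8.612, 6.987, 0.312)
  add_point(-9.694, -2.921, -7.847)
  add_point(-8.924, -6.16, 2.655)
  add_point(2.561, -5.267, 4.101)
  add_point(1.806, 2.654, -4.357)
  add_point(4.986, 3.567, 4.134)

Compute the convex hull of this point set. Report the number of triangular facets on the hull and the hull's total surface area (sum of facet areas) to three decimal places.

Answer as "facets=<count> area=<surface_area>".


Points on the hull: [0, 1, 2, 3, 5, 6, 7, 9, 10, 11, 13, 14] (12 of 15).

Area of each hull facet:
  f1: (p11, p1, p10) → 81.9520
  f2: (p11, p1, p2) → 43.4209
  f3: (p9, p11, p10) → 65.5267
  f4: (p9, p0, p10) → 73.0268
  f5: (p9, p0, p3) → 45.3186
  f6: (p14, p3, p2) → 3.7125
  f7: (p14, p9, p3) → 30.6093
  f8: (p13, p1, p10) → 87.2617
  f9: (p13, p0, p10) → 16.2404
  f10: (p6, p3, p2) → 25.3361
  f11: (p6, p1, p2) → 39.2785
  f12: (p6, p13, p1) → 47.7684
  f13: (p6, p13, p0) → 10.1347
  f14: (p7, p11, p2) → 43.4238
  f15: (p7, p14, p2) → 86.4860
  f16: (p7, p9, p11) → 6.7786
  f17: (p7, p14, p9) → 55.8528
  f18: (p5, p0, p3) → 10.4719
  f19: (p5, p6, p3) → 1.6123
  f20: (p5, p6, p0) → 4.1388
Σ area = 778.351

Euler characteristic 12−30+20 = 2 ✓

facets=20 area=778.351


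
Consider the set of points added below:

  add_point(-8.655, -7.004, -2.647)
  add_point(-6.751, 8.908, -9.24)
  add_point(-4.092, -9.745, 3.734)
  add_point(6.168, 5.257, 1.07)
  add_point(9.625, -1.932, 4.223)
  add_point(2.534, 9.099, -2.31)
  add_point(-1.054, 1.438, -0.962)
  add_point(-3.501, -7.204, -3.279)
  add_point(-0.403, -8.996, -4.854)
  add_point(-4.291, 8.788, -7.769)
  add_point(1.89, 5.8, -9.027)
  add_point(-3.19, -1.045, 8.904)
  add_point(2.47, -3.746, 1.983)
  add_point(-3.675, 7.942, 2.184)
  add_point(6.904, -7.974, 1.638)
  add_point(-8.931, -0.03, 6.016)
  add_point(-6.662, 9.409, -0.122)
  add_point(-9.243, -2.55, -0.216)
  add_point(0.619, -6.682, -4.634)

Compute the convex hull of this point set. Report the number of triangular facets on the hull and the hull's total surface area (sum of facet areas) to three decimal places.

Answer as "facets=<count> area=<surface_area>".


facets=26 area=1025.947

Points on the hull: [0, 1, 2, 3, 4, 5, 8, 9, 10, 11, 13, 14, 15, 16, 17] (15 of 19).

Triangle areas on the boundary:
  f1: (p5, p1, p16) → 42.0947
  f2: (p15, p1, p17) → 47.9778
  f3: (p15, p1, p16) → 45.8174
  f4: (p2, p15, p11) → 32.5676
  f5: (p13, p5, p16) → 15.3530
  f6: (p13, p15, p16) → 20.6878
  f7: (p13, p15, p11) → 33.0143
  f8: (p10, p8, p1) → 70.0917
  f9: (p14, p11, p4) → 47.8374
  f10: (p14, p2, p11) → 57.1170
  f11: (p14, p2, p8) → 43.8922
  f12: (p14, p10, p4) → 60.9506
  f13: (p14, p10, p8) → 76.3395
  f14: (p0, p15, p17) → 11.1323
  f15: (p0, p2, p15) → 42.8006
  f16: (p0, p1, p17) → 35.1751
  f17: (p0, p2, p8) → 33.4276
  f18: (p0, p8, p1) → 75.9937
  f19: (p3, p13, p5) → 24.2812
  f20: (p3, p10, p4) → 39.7363
  f21: (p3, p10, p5) → 22.7449
  f22: (p3, p11, p4) → 55.8177
  f23: (p3, p13, p11) → 56.6355
  f24: (p9, p5, p1) → 1.9517
  f25: (p9, p10, p1) → 7.2950
  f26: (p9, p10, p5) → 25.2145
Σ area = 1025.947

Euler characteristic 15−39+26 = 2 ✓


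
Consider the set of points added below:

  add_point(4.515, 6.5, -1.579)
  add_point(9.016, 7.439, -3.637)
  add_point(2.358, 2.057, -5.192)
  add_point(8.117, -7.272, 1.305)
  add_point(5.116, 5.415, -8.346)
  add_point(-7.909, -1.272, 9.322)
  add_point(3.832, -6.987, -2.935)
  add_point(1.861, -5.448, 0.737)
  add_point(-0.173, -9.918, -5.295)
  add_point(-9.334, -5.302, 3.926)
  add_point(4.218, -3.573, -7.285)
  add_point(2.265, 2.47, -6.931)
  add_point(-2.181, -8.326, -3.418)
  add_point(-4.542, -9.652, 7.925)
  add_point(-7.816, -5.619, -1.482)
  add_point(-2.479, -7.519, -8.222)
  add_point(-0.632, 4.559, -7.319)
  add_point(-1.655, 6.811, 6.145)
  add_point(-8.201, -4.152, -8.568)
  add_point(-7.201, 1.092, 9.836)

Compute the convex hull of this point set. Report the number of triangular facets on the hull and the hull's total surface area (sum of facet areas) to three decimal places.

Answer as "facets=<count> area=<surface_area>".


Points on the hull: [1, 3, 4, 5, 8, 9, 10, 13, 14, 15, 16, 17, 18, 19] (14 of 20).

Triangle areas on the boundary:
  f1: (p14, p18, p9) → 8.2597
  f2: (p19, p18, p9) → 46.4996
  f3: (p4, p16, p1) → 16.3680
  f4: (p4, p16, p18) → 23.5803
  f5: (p13, p19, p3) → 80.6685
  f6: (p13, p3, p8) → 71.5122
  f7: (p13, p14, p9) → 20.3936
  f8: (p13, p18, p8) → 72.4205
  f9: (p13, p14, p18) → 12.3717
  f10: (p17, p3, p1) → 107.4959
  f11: (p17, p19, p3) → 78.0774
  f12: (p17, p16, p1) → 69.6510
  f13: (p17, p16, p18) → 78.1427
  f14: (p17, p19, p18) → 82.5502
  f15: (p15, p18, p8) → 9.6362
  f16: (p15, p4, p18) → 49.8596
  f17: (p10, p3, p1) → 63.4307
  f18: (p10, p4, p1) → 28.0730
  f19: (p10, p3, p8) → 38.6333
  f20: (p10, p15, p8) → 16.7920
  f21: (p10, p15, p4) → 29.2884
  f22: (p5, p19, p9) → 5.5670
  f23: (p5, p13, p9) → 25.6146
  f24: (p5, p13, p19) → 7.0960
Σ area = 1041.982

Euler characteristic 14−36+24 = 2 ✓

facets=24 area=1041.982


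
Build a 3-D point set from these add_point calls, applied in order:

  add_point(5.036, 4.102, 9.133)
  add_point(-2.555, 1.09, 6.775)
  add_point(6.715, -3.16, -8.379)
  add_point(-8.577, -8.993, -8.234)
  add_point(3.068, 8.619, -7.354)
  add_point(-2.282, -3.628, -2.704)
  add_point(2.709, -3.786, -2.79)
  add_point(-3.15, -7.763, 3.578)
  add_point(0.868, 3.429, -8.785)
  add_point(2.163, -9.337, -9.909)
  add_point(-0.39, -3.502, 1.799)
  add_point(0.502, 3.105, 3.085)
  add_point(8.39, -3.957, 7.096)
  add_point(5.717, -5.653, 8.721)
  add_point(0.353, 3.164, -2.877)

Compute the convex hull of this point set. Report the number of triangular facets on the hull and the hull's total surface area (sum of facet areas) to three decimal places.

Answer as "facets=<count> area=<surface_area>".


10 of the 15 inputs are extreme points: [0, 1, 2, 3, 4, 7, 8, 9, 12, 13].

Facet areas (half cross-product norm):
  f1: (p1, p4, p3) → 153.3910
  f2: (p8, p4, p3) → 16.6827
  f3: (p8, p9, p3) → 69.3095
  f4: (p2, p4, p12) → 96.4228
  f5: (p2, p9, p12) → 59.5290
  f6: (p2, p8, p4) → 23.4506
  f7: (p2, p8, p9) → 33.8356
  f8: (p7, p1, p3) → 55.8421
  f9: (p7, p9, p3) → 68.3996
  f10: (p0, p4, p12) → 76.9766
  f11: (p0, p1, p4) → 70.3168
  f12: (p13, p7, p1) → 45.0289
  f13: (p13, p0, p12) → 15.9327
  f14: (p13, p0, p1) → 39.6465
  f15: (p13, p9, p12) → 33.5986
  f16: (p13, p7, p9) → 75.2192
Σ area = 933.582

Check V−E+F: 10 − 24 + 16 = 2.

facets=16 area=933.582


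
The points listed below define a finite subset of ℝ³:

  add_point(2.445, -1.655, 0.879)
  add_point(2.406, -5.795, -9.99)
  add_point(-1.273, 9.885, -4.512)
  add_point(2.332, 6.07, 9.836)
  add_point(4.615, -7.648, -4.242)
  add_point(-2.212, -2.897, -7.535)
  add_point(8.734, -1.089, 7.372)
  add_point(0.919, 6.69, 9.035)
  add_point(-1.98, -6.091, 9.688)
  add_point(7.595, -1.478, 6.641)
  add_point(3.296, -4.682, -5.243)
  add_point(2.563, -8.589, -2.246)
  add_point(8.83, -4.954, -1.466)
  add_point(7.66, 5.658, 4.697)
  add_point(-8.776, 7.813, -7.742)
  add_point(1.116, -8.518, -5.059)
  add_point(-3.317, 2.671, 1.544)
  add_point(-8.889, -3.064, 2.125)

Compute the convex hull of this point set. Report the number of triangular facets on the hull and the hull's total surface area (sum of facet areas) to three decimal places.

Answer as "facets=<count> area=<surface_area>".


Extreme-point indices: [1, 2, 3, 4, 5, 6, 7, 8, 11, 12, 13, 14, 15, 17] — 14 of 18 on the boundary.

Triangle areas on the boundary:
  f1: (p1, p2, p12) → 89.2493
  f2: (p7, p8, p17) → 69.0810
  f3: (p7, p8, p3) → 11.1972
  f4: (p13, p2, p12) → 83.2577
  f5: (p13, p7, p2) → 53.1817
  f6: (p13, p7, p3) → 6.1784
  f7: (p14, p1, p2) → 70.7886
  f8: (p14, p7, p17) → 111.8517
  f9: (p14, p7, p2) → 52.9833
  f10: (p11, p8, p12) → 47.1371
  f11: (p6, p8, p3) → 56.5473
  f12: (p6, p13, p3) → 27.0712
  f13: (p6, p8, p12) → 58.1052
  f14: (p6, p13, p12) → 35.3658
  f15: (p5, p14, p17) → 71.0037
  f16: (p5, p14, p1) → 22.0284
  f17: (p4, p1, p12) → 15.3492
  f18: (p4, p11, p12) → 8.1448
  f19: (p15, p4, p1) → 10.5860
  f20: (p15, p4, p11) → 4.5704
  f21: (p15, p5, p17) → 41.0002
  f22: (p15, p5, p1) → 16.5106
  f23: (p15, p8, p17) → 70.2204
  f24: (p15, p11, p8) → 15.6183
Σ area = 1047.027

Euler: V−E+F = 14−36+24 = 2.

facets=24 area=1047.027
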